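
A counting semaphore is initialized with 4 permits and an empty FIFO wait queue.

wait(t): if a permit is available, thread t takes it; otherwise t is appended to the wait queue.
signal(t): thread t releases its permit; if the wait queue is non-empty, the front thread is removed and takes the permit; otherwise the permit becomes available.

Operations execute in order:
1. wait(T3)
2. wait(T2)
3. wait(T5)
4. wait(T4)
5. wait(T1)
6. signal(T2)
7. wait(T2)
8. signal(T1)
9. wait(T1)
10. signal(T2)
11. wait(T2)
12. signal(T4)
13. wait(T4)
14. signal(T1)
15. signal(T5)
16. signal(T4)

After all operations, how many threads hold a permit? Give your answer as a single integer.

Step 1: wait(T3) -> count=3 queue=[] holders={T3}
Step 2: wait(T2) -> count=2 queue=[] holders={T2,T3}
Step 3: wait(T5) -> count=1 queue=[] holders={T2,T3,T5}
Step 4: wait(T4) -> count=0 queue=[] holders={T2,T3,T4,T5}
Step 5: wait(T1) -> count=0 queue=[T1] holders={T2,T3,T4,T5}
Step 6: signal(T2) -> count=0 queue=[] holders={T1,T3,T4,T5}
Step 7: wait(T2) -> count=0 queue=[T2] holders={T1,T3,T4,T5}
Step 8: signal(T1) -> count=0 queue=[] holders={T2,T3,T4,T5}
Step 9: wait(T1) -> count=0 queue=[T1] holders={T2,T3,T4,T5}
Step 10: signal(T2) -> count=0 queue=[] holders={T1,T3,T4,T5}
Step 11: wait(T2) -> count=0 queue=[T2] holders={T1,T3,T4,T5}
Step 12: signal(T4) -> count=0 queue=[] holders={T1,T2,T3,T5}
Step 13: wait(T4) -> count=0 queue=[T4] holders={T1,T2,T3,T5}
Step 14: signal(T1) -> count=0 queue=[] holders={T2,T3,T4,T5}
Step 15: signal(T5) -> count=1 queue=[] holders={T2,T3,T4}
Step 16: signal(T4) -> count=2 queue=[] holders={T2,T3}
Final holders: {T2,T3} -> 2 thread(s)

Answer: 2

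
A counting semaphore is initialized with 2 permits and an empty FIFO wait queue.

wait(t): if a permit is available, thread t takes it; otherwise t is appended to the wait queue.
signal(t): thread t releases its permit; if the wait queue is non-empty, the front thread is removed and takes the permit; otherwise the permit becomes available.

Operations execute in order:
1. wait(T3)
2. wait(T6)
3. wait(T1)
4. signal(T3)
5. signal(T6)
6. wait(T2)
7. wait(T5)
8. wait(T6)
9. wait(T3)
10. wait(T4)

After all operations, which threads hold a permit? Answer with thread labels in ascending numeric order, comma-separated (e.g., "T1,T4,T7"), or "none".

Step 1: wait(T3) -> count=1 queue=[] holders={T3}
Step 2: wait(T6) -> count=0 queue=[] holders={T3,T6}
Step 3: wait(T1) -> count=0 queue=[T1] holders={T3,T6}
Step 4: signal(T3) -> count=0 queue=[] holders={T1,T6}
Step 5: signal(T6) -> count=1 queue=[] holders={T1}
Step 6: wait(T2) -> count=0 queue=[] holders={T1,T2}
Step 7: wait(T5) -> count=0 queue=[T5] holders={T1,T2}
Step 8: wait(T6) -> count=0 queue=[T5,T6] holders={T1,T2}
Step 9: wait(T3) -> count=0 queue=[T5,T6,T3] holders={T1,T2}
Step 10: wait(T4) -> count=0 queue=[T5,T6,T3,T4] holders={T1,T2}
Final holders: T1,T2

Answer: T1,T2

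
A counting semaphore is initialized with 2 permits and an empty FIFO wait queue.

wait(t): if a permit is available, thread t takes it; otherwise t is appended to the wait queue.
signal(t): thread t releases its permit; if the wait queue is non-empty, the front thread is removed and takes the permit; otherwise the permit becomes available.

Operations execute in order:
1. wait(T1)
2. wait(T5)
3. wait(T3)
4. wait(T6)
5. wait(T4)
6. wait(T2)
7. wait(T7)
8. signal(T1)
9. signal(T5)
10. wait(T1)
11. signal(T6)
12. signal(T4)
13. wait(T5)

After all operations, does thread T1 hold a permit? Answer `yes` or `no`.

Step 1: wait(T1) -> count=1 queue=[] holders={T1}
Step 2: wait(T5) -> count=0 queue=[] holders={T1,T5}
Step 3: wait(T3) -> count=0 queue=[T3] holders={T1,T5}
Step 4: wait(T6) -> count=0 queue=[T3,T6] holders={T1,T5}
Step 5: wait(T4) -> count=0 queue=[T3,T6,T4] holders={T1,T5}
Step 6: wait(T2) -> count=0 queue=[T3,T6,T4,T2] holders={T1,T5}
Step 7: wait(T7) -> count=0 queue=[T3,T6,T4,T2,T7] holders={T1,T5}
Step 8: signal(T1) -> count=0 queue=[T6,T4,T2,T7] holders={T3,T5}
Step 9: signal(T5) -> count=0 queue=[T4,T2,T7] holders={T3,T6}
Step 10: wait(T1) -> count=0 queue=[T4,T2,T7,T1] holders={T3,T6}
Step 11: signal(T6) -> count=0 queue=[T2,T7,T1] holders={T3,T4}
Step 12: signal(T4) -> count=0 queue=[T7,T1] holders={T2,T3}
Step 13: wait(T5) -> count=0 queue=[T7,T1,T5] holders={T2,T3}
Final holders: {T2,T3} -> T1 not in holders

Answer: no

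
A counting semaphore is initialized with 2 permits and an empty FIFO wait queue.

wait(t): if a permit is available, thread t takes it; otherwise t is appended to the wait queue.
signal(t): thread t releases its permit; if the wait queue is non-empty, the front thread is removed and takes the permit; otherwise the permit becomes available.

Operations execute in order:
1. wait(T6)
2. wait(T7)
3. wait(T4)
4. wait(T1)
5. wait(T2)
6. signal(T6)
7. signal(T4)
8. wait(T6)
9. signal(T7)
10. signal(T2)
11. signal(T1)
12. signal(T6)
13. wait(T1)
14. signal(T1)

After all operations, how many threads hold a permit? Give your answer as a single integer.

Answer: 0

Derivation:
Step 1: wait(T6) -> count=1 queue=[] holders={T6}
Step 2: wait(T7) -> count=0 queue=[] holders={T6,T7}
Step 3: wait(T4) -> count=0 queue=[T4] holders={T6,T7}
Step 4: wait(T1) -> count=0 queue=[T4,T1] holders={T6,T7}
Step 5: wait(T2) -> count=0 queue=[T4,T1,T2] holders={T6,T7}
Step 6: signal(T6) -> count=0 queue=[T1,T2] holders={T4,T7}
Step 7: signal(T4) -> count=0 queue=[T2] holders={T1,T7}
Step 8: wait(T6) -> count=0 queue=[T2,T6] holders={T1,T7}
Step 9: signal(T7) -> count=0 queue=[T6] holders={T1,T2}
Step 10: signal(T2) -> count=0 queue=[] holders={T1,T6}
Step 11: signal(T1) -> count=1 queue=[] holders={T6}
Step 12: signal(T6) -> count=2 queue=[] holders={none}
Step 13: wait(T1) -> count=1 queue=[] holders={T1}
Step 14: signal(T1) -> count=2 queue=[] holders={none}
Final holders: {none} -> 0 thread(s)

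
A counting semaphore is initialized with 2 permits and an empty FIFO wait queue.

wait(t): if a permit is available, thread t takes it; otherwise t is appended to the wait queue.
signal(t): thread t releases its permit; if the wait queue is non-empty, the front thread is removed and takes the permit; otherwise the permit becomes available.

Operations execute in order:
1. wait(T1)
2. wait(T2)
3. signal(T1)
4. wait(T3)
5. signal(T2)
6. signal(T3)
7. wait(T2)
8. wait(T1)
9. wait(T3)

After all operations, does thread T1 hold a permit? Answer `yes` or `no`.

Answer: yes

Derivation:
Step 1: wait(T1) -> count=1 queue=[] holders={T1}
Step 2: wait(T2) -> count=0 queue=[] holders={T1,T2}
Step 3: signal(T1) -> count=1 queue=[] holders={T2}
Step 4: wait(T3) -> count=0 queue=[] holders={T2,T3}
Step 5: signal(T2) -> count=1 queue=[] holders={T3}
Step 6: signal(T3) -> count=2 queue=[] holders={none}
Step 7: wait(T2) -> count=1 queue=[] holders={T2}
Step 8: wait(T1) -> count=0 queue=[] holders={T1,T2}
Step 9: wait(T3) -> count=0 queue=[T3] holders={T1,T2}
Final holders: {T1,T2} -> T1 in holders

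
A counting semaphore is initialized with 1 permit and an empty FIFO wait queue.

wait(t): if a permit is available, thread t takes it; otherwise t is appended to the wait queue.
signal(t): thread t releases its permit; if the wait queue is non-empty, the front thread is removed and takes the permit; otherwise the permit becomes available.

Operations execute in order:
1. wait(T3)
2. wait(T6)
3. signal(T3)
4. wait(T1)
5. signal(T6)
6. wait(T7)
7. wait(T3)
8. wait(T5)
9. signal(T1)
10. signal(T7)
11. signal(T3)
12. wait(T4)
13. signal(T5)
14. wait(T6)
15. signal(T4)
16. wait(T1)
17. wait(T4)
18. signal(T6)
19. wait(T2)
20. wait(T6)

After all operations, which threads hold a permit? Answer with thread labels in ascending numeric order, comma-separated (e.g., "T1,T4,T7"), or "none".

Step 1: wait(T3) -> count=0 queue=[] holders={T3}
Step 2: wait(T6) -> count=0 queue=[T6] holders={T3}
Step 3: signal(T3) -> count=0 queue=[] holders={T6}
Step 4: wait(T1) -> count=0 queue=[T1] holders={T6}
Step 5: signal(T6) -> count=0 queue=[] holders={T1}
Step 6: wait(T7) -> count=0 queue=[T7] holders={T1}
Step 7: wait(T3) -> count=0 queue=[T7,T3] holders={T1}
Step 8: wait(T5) -> count=0 queue=[T7,T3,T5] holders={T1}
Step 9: signal(T1) -> count=0 queue=[T3,T5] holders={T7}
Step 10: signal(T7) -> count=0 queue=[T5] holders={T3}
Step 11: signal(T3) -> count=0 queue=[] holders={T5}
Step 12: wait(T4) -> count=0 queue=[T4] holders={T5}
Step 13: signal(T5) -> count=0 queue=[] holders={T4}
Step 14: wait(T6) -> count=0 queue=[T6] holders={T4}
Step 15: signal(T4) -> count=0 queue=[] holders={T6}
Step 16: wait(T1) -> count=0 queue=[T1] holders={T6}
Step 17: wait(T4) -> count=0 queue=[T1,T4] holders={T6}
Step 18: signal(T6) -> count=0 queue=[T4] holders={T1}
Step 19: wait(T2) -> count=0 queue=[T4,T2] holders={T1}
Step 20: wait(T6) -> count=0 queue=[T4,T2,T6] holders={T1}
Final holders: T1

Answer: T1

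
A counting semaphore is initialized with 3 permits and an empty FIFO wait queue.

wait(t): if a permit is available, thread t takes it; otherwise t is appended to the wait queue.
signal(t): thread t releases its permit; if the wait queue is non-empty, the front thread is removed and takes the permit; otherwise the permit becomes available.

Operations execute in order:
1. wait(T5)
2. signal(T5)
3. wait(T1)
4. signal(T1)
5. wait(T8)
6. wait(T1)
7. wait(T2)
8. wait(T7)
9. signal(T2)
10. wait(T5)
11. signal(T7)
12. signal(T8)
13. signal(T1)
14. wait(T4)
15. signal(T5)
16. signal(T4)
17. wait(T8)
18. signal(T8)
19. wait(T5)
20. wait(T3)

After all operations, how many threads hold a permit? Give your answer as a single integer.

Step 1: wait(T5) -> count=2 queue=[] holders={T5}
Step 2: signal(T5) -> count=3 queue=[] holders={none}
Step 3: wait(T1) -> count=2 queue=[] holders={T1}
Step 4: signal(T1) -> count=3 queue=[] holders={none}
Step 5: wait(T8) -> count=2 queue=[] holders={T8}
Step 6: wait(T1) -> count=1 queue=[] holders={T1,T8}
Step 7: wait(T2) -> count=0 queue=[] holders={T1,T2,T8}
Step 8: wait(T7) -> count=0 queue=[T7] holders={T1,T2,T8}
Step 9: signal(T2) -> count=0 queue=[] holders={T1,T7,T8}
Step 10: wait(T5) -> count=0 queue=[T5] holders={T1,T7,T8}
Step 11: signal(T7) -> count=0 queue=[] holders={T1,T5,T8}
Step 12: signal(T8) -> count=1 queue=[] holders={T1,T5}
Step 13: signal(T1) -> count=2 queue=[] holders={T5}
Step 14: wait(T4) -> count=1 queue=[] holders={T4,T5}
Step 15: signal(T5) -> count=2 queue=[] holders={T4}
Step 16: signal(T4) -> count=3 queue=[] holders={none}
Step 17: wait(T8) -> count=2 queue=[] holders={T8}
Step 18: signal(T8) -> count=3 queue=[] holders={none}
Step 19: wait(T5) -> count=2 queue=[] holders={T5}
Step 20: wait(T3) -> count=1 queue=[] holders={T3,T5}
Final holders: {T3,T5} -> 2 thread(s)

Answer: 2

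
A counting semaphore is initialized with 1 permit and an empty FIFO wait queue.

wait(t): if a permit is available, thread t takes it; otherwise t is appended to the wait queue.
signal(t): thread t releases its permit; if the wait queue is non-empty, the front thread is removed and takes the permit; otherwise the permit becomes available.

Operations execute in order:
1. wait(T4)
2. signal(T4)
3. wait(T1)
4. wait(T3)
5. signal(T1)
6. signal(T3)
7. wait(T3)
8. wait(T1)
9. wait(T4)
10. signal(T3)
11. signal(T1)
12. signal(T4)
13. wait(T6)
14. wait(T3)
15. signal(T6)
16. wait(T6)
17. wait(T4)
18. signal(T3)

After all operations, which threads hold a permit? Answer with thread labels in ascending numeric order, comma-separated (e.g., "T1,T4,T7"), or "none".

Step 1: wait(T4) -> count=0 queue=[] holders={T4}
Step 2: signal(T4) -> count=1 queue=[] holders={none}
Step 3: wait(T1) -> count=0 queue=[] holders={T1}
Step 4: wait(T3) -> count=0 queue=[T3] holders={T1}
Step 5: signal(T1) -> count=0 queue=[] holders={T3}
Step 6: signal(T3) -> count=1 queue=[] holders={none}
Step 7: wait(T3) -> count=0 queue=[] holders={T3}
Step 8: wait(T1) -> count=0 queue=[T1] holders={T3}
Step 9: wait(T4) -> count=0 queue=[T1,T4] holders={T3}
Step 10: signal(T3) -> count=0 queue=[T4] holders={T1}
Step 11: signal(T1) -> count=0 queue=[] holders={T4}
Step 12: signal(T4) -> count=1 queue=[] holders={none}
Step 13: wait(T6) -> count=0 queue=[] holders={T6}
Step 14: wait(T3) -> count=0 queue=[T3] holders={T6}
Step 15: signal(T6) -> count=0 queue=[] holders={T3}
Step 16: wait(T6) -> count=0 queue=[T6] holders={T3}
Step 17: wait(T4) -> count=0 queue=[T6,T4] holders={T3}
Step 18: signal(T3) -> count=0 queue=[T4] holders={T6}
Final holders: T6

Answer: T6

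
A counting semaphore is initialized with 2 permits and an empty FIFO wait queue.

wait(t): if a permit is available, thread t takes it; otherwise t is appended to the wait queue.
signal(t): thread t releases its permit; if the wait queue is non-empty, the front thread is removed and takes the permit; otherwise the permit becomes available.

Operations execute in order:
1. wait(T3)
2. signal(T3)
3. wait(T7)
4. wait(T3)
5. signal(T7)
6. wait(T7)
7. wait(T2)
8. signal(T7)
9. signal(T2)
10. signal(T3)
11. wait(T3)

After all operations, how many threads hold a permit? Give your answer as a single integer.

Answer: 1

Derivation:
Step 1: wait(T3) -> count=1 queue=[] holders={T3}
Step 2: signal(T3) -> count=2 queue=[] holders={none}
Step 3: wait(T7) -> count=1 queue=[] holders={T7}
Step 4: wait(T3) -> count=0 queue=[] holders={T3,T7}
Step 5: signal(T7) -> count=1 queue=[] holders={T3}
Step 6: wait(T7) -> count=0 queue=[] holders={T3,T7}
Step 7: wait(T2) -> count=0 queue=[T2] holders={T3,T7}
Step 8: signal(T7) -> count=0 queue=[] holders={T2,T3}
Step 9: signal(T2) -> count=1 queue=[] holders={T3}
Step 10: signal(T3) -> count=2 queue=[] holders={none}
Step 11: wait(T3) -> count=1 queue=[] holders={T3}
Final holders: {T3} -> 1 thread(s)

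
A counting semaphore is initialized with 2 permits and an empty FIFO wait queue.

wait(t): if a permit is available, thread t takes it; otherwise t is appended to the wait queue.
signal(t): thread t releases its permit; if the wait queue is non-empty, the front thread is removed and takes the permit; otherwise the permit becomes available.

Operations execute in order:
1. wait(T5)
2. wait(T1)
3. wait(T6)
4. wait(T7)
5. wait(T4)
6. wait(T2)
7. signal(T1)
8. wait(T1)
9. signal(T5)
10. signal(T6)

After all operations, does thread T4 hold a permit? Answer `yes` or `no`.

Answer: yes

Derivation:
Step 1: wait(T5) -> count=1 queue=[] holders={T5}
Step 2: wait(T1) -> count=0 queue=[] holders={T1,T5}
Step 3: wait(T6) -> count=0 queue=[T6] holders={T1,T5}
Step 4: wait(T7) -> count=0 queue=[T6,T7] holders={T1,T5}
Step 5: wait(T4) -> count=0 queue=[T6,T7,T4] holders={T1,T5}
Step 6: wait(T2) -> count=0 queue=[T6,T7,T4,T2] holders={T1,T5}
Step 7: signal(T1) -> count=0 queue=[T7,T4,T2] holders={T5,T6}
Step 8: wait(T1) -> count=0 queue=[T7,T4,T2,T1] holders={T5,T6}
Step 9: signal(T5) -> count=0 queue=[T4,T2,T1] holders={T6,T7}
Step 10: signal(T6) -> count=0 queue=[T2,T1] holders={T4,T7}
Final holders: {T4,T7} -> T4 in holders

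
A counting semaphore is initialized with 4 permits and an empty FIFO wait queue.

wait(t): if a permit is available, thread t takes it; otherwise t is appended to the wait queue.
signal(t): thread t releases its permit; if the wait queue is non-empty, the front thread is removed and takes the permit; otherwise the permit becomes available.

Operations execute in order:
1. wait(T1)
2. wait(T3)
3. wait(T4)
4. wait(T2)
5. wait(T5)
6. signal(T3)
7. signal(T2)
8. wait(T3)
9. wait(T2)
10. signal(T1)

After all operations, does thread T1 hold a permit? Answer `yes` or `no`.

Answer: no

Derivation:
Step 1: wait(T1) -> count=3 queue=[] holders={T1}
Step 2: wait(T3) -> count=2 queue=[] holders={T1,T3}
Step 3: wait(T4) -> count=1 queue=[] holders={T1,T3,T4}
Step 4: wait(T2) -> count=0 queue=[] holders={T1,T2,T3,T4}
Step 5: wait(T5) -> count=0 queue=[T5] holders={T1,T2,T3,T4}
Step 6: signal(T3) -> count=0 queue=[] holders={T1,T2,T4,T5}
Step 7: signal(T2) -> count=1 queue=[] holders={T1,T4,T5}
Step 8: wait(T3) -> count=0 queue=[] holders={T1,T3,T4,T5}
Step 9: wait(T2) -> count=0 queue=[T2] holders={T1,T3,T4,T5}
Step 10: signal(T1) -> count=0 queue=[] holders={T2,T3,T4,T5}
Final holders: {T2,T3,T4,T5} -> T1 not in holders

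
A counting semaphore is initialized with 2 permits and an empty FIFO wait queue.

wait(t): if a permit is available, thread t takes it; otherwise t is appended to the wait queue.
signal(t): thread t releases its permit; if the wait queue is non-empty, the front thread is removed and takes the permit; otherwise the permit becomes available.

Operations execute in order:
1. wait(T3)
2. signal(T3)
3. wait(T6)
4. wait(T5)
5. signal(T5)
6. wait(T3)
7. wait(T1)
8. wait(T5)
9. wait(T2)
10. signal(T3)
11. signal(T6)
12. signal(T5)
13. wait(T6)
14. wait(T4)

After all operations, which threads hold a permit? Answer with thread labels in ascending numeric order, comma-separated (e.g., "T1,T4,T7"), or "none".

Step 1: wait(T3) -> count=1 queue=[] holders={T3}
Step 2: signal(T3) -> count=2 queue=[] holders={none}
Step 3: wait(T6) -> count=1 queue=[] holders={T6}
Step 4: wait(T5) -> count=0 queue=[] holders={T5,T6}
Step 5: signal(T5) -> count=1 queue=[] holders={T6}
Step 6: wait(T3) -> count=0 queue=[] holders={T3,T6}
Step 7: wait(T1) -> count=0 queue=[T1] holders={T3,T6}
Step 8: wait(T5) -> count=0 queue=[T1,T5] holders={T3,T6}
Step 9: wait(T2) -> count=0 queue=[T1,T5,T2] holders={T3,T6}
Step 10: signal(T3) -> count=0 queue=[T5,T2] holders={T1,T6}
Step 11: signal(T6) -> count=0 queue=[T2] holders={T1,T5}
Step 12: signal(T5) -> count=0 queue=[] holders={T1,T2}
Step 13: wait(T6) -> count=0 queue=[T6] holders={T1,T2}
Step 14: wait(T4) -> count=0 queue=[T6,T4] holders={T1,T2}
Final holders: T1,T2

Answer: T1,T2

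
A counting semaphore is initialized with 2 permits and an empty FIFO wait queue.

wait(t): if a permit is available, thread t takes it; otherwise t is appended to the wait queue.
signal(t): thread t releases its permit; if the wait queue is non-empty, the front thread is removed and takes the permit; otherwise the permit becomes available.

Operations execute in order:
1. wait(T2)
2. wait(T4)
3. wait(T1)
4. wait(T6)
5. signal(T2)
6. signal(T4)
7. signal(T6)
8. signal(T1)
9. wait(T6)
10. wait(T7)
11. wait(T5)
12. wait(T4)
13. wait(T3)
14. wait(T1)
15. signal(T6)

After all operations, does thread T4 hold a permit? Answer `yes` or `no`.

Answer: no

Derivation:
Step 1: wait(T2) -> count=1 queue=[] holders={T2}
Step 2: wait(T4) -> count=0 queue=[] holders={T2,T4}
Step 3: wait(T1) -> count=0 queue=[T1] holders={T2,T4}
Step 4: wait(T6) -> count=0 queue=[T1,T6] holders={T2,T4}
Step 5: signal(T2) -> count=0 queue=[T6] holders={T1,T4}
Step 6: signal(T4) -> count=0 queue=[] holders={T1,T6}
Step 7: signal(T6) -> count=1 queue=[] holders={T1}
Step 8: signal(T1) -> count=2 queue=[] holders={none}
Step 9: wait(T6) -> count=1 queue=[] holders={T6}
Step 10: wait(T7) -> count=0 queue=[] holders={T6,T7}
Step 11: wait(T5) -> count=0 queue=[T5] holders={T6,T7}
Step 12: wait(T4) -> count=0 queue=[T5,T4] holders={T6,T7}
Step 13: wait(T3) -> count=0 queue=[T5,T4,T3] holders={T6,T7}
Step 14: wait(T1) -> count=0 queue=[T5,T4,T3,T1] holders={T6,T7}
Step 15: signal(T6) -> count=0 queue=[T4,T3,T1] holders={T5,T7}
Final holders: {T5,T7} -> T4 not in holders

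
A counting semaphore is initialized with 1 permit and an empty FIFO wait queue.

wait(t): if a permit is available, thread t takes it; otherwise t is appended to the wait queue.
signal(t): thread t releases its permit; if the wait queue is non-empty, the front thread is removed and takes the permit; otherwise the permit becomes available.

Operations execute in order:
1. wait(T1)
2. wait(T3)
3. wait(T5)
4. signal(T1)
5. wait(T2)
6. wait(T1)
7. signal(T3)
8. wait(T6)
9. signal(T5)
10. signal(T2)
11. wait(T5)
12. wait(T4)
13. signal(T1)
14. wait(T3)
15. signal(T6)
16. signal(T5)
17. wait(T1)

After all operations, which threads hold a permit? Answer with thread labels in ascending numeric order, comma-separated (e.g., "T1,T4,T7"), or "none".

Step 1: wait(T1) -> count=0 queue=[] holders={T1}
Step 2: wait(T3) -> count=0 queue=[T3] holders={T1}
Step 3: wait(T5) -> count=0 queue=[T3,T5] holders={T1}
Step 4: signal(T1) -> count=0 queue=[T5] holders={T3}
Step 5: wait(T2) -> count=0 queue=[T5,T2] holders={T3}
Step 6: wait(T1) -> count=0 queue=[T5,T2,T1] holders={T3}
Step 7: signal(T3) -> count=0 queue=[T2,T1] holders={T5}
Step 8: wait(T6) -> count=0 queue=[T2,T1,T6] holders={T5}
Step 9: signal(T5) -> count=0 queue=[T1,T6] holders={T2}
Step 10: signal(T2) -> count=0 queue=[T6] holders={T1}
Step 11: wait(T5) -> count=0 queue=[T6,T5] holders={T1}
Step 12: wait(T4) -> count=0 queue=[T6,T5,T4] holders={T1}
Step 13: signal(T1) -> count=0 queue=[T5,T4] holders={T6}
Step 14: wait(T3) -> count=0 queue=[T5,T4,T3] holders={T6}
Step 15: signal(T6) -> count=0 queue=[T4,T3] holders={T5}
Step 16: signal(T5) -> count=0 queue=[T3] holders={T4}
Step 17: wait(T1) -> count=0 queue=[T3,T1] holders={T4}
Final holders: T4

Answer: T4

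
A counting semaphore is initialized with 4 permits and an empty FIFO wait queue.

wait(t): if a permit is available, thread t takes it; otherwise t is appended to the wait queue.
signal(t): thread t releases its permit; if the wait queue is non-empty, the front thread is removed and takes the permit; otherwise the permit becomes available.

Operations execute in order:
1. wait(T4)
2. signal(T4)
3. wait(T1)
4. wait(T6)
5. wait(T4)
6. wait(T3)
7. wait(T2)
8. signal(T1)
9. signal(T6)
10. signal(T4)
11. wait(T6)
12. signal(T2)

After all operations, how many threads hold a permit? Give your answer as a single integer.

Step 1: wait(T4) -> count=3 queue=[] holders={T4}
Step 2: signal(T4) -> count=4 queue=[] holders={none}
Step 3: wait(T1) -> count=3 queue=[] holders={T1}
Step 4: wait(T6) -> count=2 queue=[] holders={T1,T6}
Step 5: wait(T4) -> count=1 queue=[] holders={T1,T4,T6}
Step 6: wait(T3) -> count=0 queue=[] holders={T1,T3,T4,T6}
Step 7: wait(T2) -> count=0 queue=[T2] holders={T1,T3,T4,T6}
Step 8: signal(T1) -> count=0 queue=[] holders={T2,T3,T4,T6}
Step 9: signal(T6) -> count=1 queue=[] holders={T2,T3,T4}
Step 10: signal(T4) -> count=2 queue=[] holders={T2,T3}
Step 11: wait(T6) -> count=1 queue=[] holders={T2,T3,T6}
Step 12: signal(T2) -> count=2 queue=[] holders={T3,T6}
Final holders: {T3,T6} -> 2 thread(s)

Answer: 2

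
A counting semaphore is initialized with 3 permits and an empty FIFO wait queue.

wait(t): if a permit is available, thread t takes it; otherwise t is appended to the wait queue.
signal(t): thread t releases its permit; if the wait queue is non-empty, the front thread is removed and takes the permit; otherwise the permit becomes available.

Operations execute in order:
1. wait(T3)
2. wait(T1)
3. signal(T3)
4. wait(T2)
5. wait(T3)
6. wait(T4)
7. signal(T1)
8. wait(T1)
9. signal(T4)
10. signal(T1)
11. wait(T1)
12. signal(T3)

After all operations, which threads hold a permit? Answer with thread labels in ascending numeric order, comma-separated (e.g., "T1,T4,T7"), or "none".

Step 1: wait(T3) -> count=2 queue=[] holders={T3}
Step 2: wait(T1) -> count=1 queue=[] holders={T1,T3}
Step 3: signal(T3) -> count=2 queue=[] holders={T1}
Step 4: wait(T2) -> count=1 queue=[] holders={T1,T2}
Step 5: wait(T3) -> count=0 queue=[] holders={T1,T2,T3}
Step 6: wait(T4) -> count=0 queue=[T4] holders={T1,T2,T3}
Step 7: signal(T1) -> count=0 queue=[] holders={T2,T3,T4}
Step 8: wait(T1) -> count=0 queue=[T1] holders={T2,T3,T4}
Step 9: signal(T4) -> count=0 queue=[] holders={T1,T2,T3}
Step 10: signal(T1) -> count=1 queue=[] holders={T2,T3}
Step 11: wait(T1) -> count=0 queue=[] holders={T1,T2,T3}
Step 12: signal(T3) -> count=1 queue=[] holders={T1,T2}
Final holders: T1,T2

Answer: T1,T2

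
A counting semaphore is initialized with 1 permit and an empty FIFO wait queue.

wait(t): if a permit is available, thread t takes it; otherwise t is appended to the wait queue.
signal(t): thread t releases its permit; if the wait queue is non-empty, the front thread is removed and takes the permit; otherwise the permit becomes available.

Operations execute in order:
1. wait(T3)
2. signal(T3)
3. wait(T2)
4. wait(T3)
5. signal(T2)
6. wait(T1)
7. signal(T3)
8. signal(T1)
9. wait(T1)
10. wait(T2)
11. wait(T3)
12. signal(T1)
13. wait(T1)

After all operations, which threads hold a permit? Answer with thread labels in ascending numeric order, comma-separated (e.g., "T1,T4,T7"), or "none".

Step 1: wait(T3) -> count=0 queue=[] holders={T3}
Step 2: signal(T3) -> count=1 queue=[] holders={none}
Step 3: wait(T2) -> count=0 queue=[] holders={T2}
Step 4: wait(T3) -> count=0 queue=[T3] holders={T2}
Step 5: signal(T2) -> count=0 queue=[] holders={T3}
Step 6: wait(T1) -> count=0 queue=[T1] holders={T3}
Step 7: signal(T3) -> count=0 queue=[] holders={T1}
Step 8: signal(T1) -> count=1 queue=[] holders={none}
Step 9: wait(T1) -> count=0 queue=[] holders={T1}
Step 10: wait(T2) -> count=0 queue=[T2] holders={T1}
Step 11: wait(T3) -> count=0 queue=[T2,T3] holders={T1}
Step 12: signal(T1) -> count=0 queue=[T3] holders={T2}
Step 13: wait(T1) -> count=0 queue=[T3,T1] holders={T2}
Final holders: T2

Answer: T2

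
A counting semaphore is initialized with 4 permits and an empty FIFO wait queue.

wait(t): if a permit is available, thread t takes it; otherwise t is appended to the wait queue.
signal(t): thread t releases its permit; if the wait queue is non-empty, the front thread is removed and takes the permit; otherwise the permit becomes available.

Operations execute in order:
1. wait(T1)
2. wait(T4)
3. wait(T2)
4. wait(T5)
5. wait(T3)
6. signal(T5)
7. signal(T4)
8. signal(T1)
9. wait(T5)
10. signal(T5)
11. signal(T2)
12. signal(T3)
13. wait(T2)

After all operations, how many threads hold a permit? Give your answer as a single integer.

Answer: 1

Derivation:
Step 1: wait(T1) -> count=3 queue=[] holders={T1}
Step 2: wait(T4) -> count=2 queue=[] holders={T1,T4}
Step 3: wait(T2) -> count=1 queue=[] holders={T1,T2,T4}
Step 4: wait(T5) -> count=0 queue=[] holders={T1,T2,T4,T5}
Step 5: wait(T3) -> count=0 queue=[T3] holders={T1,T2,T4,T5}
Step 6: signal(T5) -> count=0 queue=[] holders={T1,T2,T3,T4}
Step 7: signal(T4) -> count=1 queue=[] holders={T1,T2,T3}
Step 8: signal(T1) -> count=2 queue=[] holders={T2,T3}
Step 9: wait(T5) -> count=1 queue=[] holders={T2,T3,T5}
Step 10: signal(T5) -> count=2 queue=[] holders={T2,T3}
Step 11: signal(T2) -> count=3 queue=[] holders={T3}
Step 12: signal(T3) -> count=4 queue=[] holders={none}
Step 13: wait(T2) -> count=3 queue=[] holders={T2}
Final holders: {T2} -> 1 thread(s)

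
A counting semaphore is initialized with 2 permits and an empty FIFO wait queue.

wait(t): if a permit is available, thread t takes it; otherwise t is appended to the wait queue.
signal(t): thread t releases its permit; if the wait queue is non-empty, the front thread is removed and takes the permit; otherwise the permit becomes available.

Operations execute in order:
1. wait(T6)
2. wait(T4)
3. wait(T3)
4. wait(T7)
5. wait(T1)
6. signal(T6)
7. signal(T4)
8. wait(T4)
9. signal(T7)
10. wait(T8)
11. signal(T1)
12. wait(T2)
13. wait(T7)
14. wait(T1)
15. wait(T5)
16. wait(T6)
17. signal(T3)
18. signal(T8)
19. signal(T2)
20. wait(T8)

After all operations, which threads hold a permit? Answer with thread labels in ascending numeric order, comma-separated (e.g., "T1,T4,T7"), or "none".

Step 1: wait(T6) -> count=1 queue=[] holders={T6}
Step 2: wait(T4) -> count=0 queue=[] holders={T4,T6}
Step 3: wait(T3) -> count=0 queue=[T3] holders={T4,T6}
Step 4: wait(T7) -> count=0 queue=[T3,T7] holders={T4,T6}
Step 5: wait(T1) -> count=0 queue=[T3,T7,T1] holders={T4,T6}
Step 6: signal(T6) -> count=0 queue=[T7,T1] holders={T3,T4}
Step 7: signal(T4) -> count=0 queue=[T1] holders={T3,T7}
Step 8: wait(T4) -> count=0 queue=[T1,T4] holders={T3,T7}
Step 9: signal(T7) -> count=0 queue=[T4] holders={T1,T3}
Step 10: wait(T8) -> count=0 queue=[T4,T8] holders={T1,T3}
Step 11: signal(T1) -> count=0 queue=[T8] holders={T3,T4}
Step 12: wait(T2) -> count=0 queue=[T8,T2] holders={T3,T4}
Step 13: wait(T7) -> count=0 queue=[T8,T2,T7] holders={T3,T4}
Step 14: wait(T1) -> count=0 queue=[T8,T2,T7,T1] holders={T3,T4}
Step 15: wait(T5) -> count=0 queue=[T8,T2,T7,T1,T5] holders={T3,T4}
Step 16: wait(T6) -> count=0 queue=[T8,T2,T7,T1,T5,T6] holders={T3,T4}
Step 17: signal(T3) -> count=0 queue=[T2,T7,T1,T5,T6] holders={T4,T8}
Step 18: signal(T8) -> count=0 queue=[T7,T1,T5,T6] holders={T2,T4}
Step 19: signal(T2) -> count=0 queue=[T1,T5,T6] holders={T4,T7}
Step 20: wait(T8) -> count=0 queue=[T1,T5,T6,T8] holders={T4,T7}
Final holders: T4,T7

Answer: T4,T7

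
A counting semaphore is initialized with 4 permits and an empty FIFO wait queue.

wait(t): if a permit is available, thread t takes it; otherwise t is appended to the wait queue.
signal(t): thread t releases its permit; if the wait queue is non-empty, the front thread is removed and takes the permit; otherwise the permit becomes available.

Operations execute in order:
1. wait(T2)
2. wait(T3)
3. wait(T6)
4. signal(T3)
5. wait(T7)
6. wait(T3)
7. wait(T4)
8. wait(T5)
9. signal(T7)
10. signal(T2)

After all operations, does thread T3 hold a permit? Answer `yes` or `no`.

Answer: yes

Derivation:
Step 1: wait(T2) -> count=3 queue=[] holders={T2}
Step 2: wait(T3) -> count=2 queue=[] holders={T2,T3}
Step 3: wait(T6) -> count=1 queue=[] holders={T2,T3,T6}
Step 4: signal(T3) -> count=2 queue=[] holders={T2,T6}
Step 5: wait(T7) -> count=1 queue=[] holders={T2,T6,T7}
Step 6: wait(T3) -> count=0 queue=[] holders={T2,T3,T6,T7}
Step 7: wait(T4) -> count=0 queue=[T4] holders={T2,T3,T6,T7}
Step 8: wait(T5) -> count=0 queue=[T4,T5] holders={T2,T3,T6,T7}
Step 9: signal(T7) -> count=0 queue=[T5] holders={T2,T3,T4,T6}
Step 10: signal(T2) -> count=0 queue=[] holders={T3,T4,T5,T6}
Final holders: {T3,T4,T5,T6} -> T3 in holders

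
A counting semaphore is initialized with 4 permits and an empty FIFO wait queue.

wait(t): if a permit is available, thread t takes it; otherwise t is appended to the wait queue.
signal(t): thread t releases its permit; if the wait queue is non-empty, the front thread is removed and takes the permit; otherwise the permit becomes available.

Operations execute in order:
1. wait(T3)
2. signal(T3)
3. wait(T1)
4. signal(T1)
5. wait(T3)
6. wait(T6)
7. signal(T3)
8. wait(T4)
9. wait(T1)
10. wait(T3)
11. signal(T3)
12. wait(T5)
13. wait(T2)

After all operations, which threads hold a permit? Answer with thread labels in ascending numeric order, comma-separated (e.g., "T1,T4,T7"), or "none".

Answer: T1,T4,T5,T6

Derivation:
Step 1: wait(T3) -> count=3 queue=[] holders={T3}
Step 2: signal(T3) -> count=4 queue=[] holders={none}
Step 3: wait(T1) -> count=3 queue=[] holders={T1}
Step 4: signal(T1) -> count=4 queue=[] holders={none}
Step 5: wait(T3) -> count=3 queue=[] holders={T3}
Step 6: wait(T6) -> count=2 queue=[] holders={T3,T6}
Step 7: signal(T3) -> count=3 queue=[] holders={T6}
Step 8: wait(T4) -> count=2 queue=[] holders={T4,T6}
Step 9: wait(T1) -> count=1 queue=[] holders={T1,T4,T6}
Step 10: wait(T3) -> count=0 queue=[] holders={T1,T3,T4,T6}
Step 11: signal(T3) -> count=1 queue=[] holders={T1,T4,T6}
Step 12: wait(T5) -> count=0 queue=[] holders={T1,T4,T5,T6}
Step 13: wait(T2) -> count=0 queue=[T2] holders={T1,T4,T5,T6}
Final holders: T1,T4,T5,T6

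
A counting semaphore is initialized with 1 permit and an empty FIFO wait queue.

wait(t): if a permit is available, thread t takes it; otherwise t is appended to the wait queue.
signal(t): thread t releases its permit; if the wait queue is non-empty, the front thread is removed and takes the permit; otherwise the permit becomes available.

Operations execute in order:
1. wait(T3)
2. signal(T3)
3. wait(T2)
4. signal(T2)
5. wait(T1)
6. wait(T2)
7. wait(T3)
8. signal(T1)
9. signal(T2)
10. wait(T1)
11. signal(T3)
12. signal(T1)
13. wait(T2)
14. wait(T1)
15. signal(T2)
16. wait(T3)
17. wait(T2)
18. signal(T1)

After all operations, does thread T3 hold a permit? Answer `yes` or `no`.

Step 1: wait(T3) -> count=0 queue=[] holders={T3}
Step 2: signal(T3) -> count=1 queue=[] holders={none}
Step 3: wait(T2) -> count=0 queue=[] holders={T2}
Step 4: signal(T2) -> count=1 queue=[] holders={none}
Step 5: wait(T1) -> count=0 queue=[] holders={T1}
Step 6: wait(T2) -> count=0 queue=[T2] holders={T1}
Step 7: wait(T3) -> count=0 queue=[T2,T3] holders={T1}
Step 8: signal(T1) -> count=0 queue=[T3] holders={T2}
Step 9: signal(T2) -> count=0 queue=[] holders={T3}
Step 10: wait(T1) -> count=0 queue=[T1] holders={T3}
Step 11: signal(T3) -> count=0 queue=[] holders={T1}
Step 12: signal(T1) -> count=1 queue=[] holders={none}
Step 13: wait(T2) -> count=0 queue=[] holders={T2}
Step 14: wait(T1) -> count=0 queue=[T1] holders={T2}
Step 15: signal(T2) -> count=0 queue=[] holders={T1}
Step 16: wait(T3) -> count=0 queue=[T3] holders={T1}
Step 17: wait(T2) -> count=0 queue=[T3,T2] holders={T1}
Step 18: signal(T1) -> count=0 queue=[T2] holders={T3}
Final holders: {T3} -> T3 in holders

Answer: yes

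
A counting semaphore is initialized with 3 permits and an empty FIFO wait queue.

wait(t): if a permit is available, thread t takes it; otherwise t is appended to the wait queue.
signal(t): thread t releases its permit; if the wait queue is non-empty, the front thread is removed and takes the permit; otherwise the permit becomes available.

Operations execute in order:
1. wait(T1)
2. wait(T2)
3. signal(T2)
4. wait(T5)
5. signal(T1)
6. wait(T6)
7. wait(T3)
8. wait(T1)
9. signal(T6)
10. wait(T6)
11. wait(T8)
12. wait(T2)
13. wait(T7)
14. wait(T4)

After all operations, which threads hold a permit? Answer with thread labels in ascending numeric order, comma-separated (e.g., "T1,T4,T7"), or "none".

Step 1: wait(T1) -> count=2 queue=[] holders={T1}
Step 2: wait(T2) -> count=1 queue=[] holders={T1,T2}
Step 3: signal(T2) -> count=2 queue=[] holders={T1}
Step 4: wait(T5) -> count=1 queue=[] holders={T1,T5}
Step 5: signal(T1) -> count=2 queue=[] holders={T5}
Step 6: wait(T6) -> count=1 queue=[] holders={T5,T6}
Step 7: wait(T3) -> count=0 queue=[] holders={T3,T5,T6}
Step 8: wait(T1) -> count=0 queue=[T1] holders={T3,T5,T6}
Step 9: signal(T6) -> count=0 queue=[] holders={T1,T3,T5}
Step 10: wait(T6) -> count=0 queue=[T6] holders={T1,T3,T5}
Step 11: wait(T8) -> count=0 queue=[T6,T8] holders={T1,T3,T5}
Step 12: wait(T2) -> count=0 queue=[T6,T8,T2] holders={T1,T3,T5}
Step 13: wait(T7) -> count=0 queue=[T6,T8,T2,T7] holders={T1,T3,T5}
Step 14: wait(T4) -> count=0 queue=[T6,T8,T2,T7,T4] holders={T1,T3,T5}
Final holders: T1,T3,T5

Answer: T1,T3,T5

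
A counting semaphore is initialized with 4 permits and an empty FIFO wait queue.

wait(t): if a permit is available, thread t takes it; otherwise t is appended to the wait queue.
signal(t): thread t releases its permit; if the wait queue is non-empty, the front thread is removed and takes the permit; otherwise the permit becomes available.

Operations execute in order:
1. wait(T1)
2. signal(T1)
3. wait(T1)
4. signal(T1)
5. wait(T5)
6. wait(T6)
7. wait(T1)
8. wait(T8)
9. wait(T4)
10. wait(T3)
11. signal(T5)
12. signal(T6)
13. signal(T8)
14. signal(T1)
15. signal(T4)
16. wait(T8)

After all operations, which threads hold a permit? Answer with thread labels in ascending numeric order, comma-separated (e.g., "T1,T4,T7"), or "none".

Answer: T3,T8

Derivation:
Step 1: wait(T1) -> count=3 queue=[] holders={T1}
Step 2: signal(T1) -> count=4 queue=[] holders={none}
Step 3: wait(T1) -> count=3 queue=[] holders={T1}
Step 4: signal(T1) -> count=4 queue=[] holders={none}
Step 5: wait(T5) -> count=3 queue=[] holders={T5}
Step 6: wait(T6) -> count=2 queue=[] holders={T5,T6}
Step 7: wait(T1) -> count=1 queue=[] holders={T1,T5,T6}
Step 8: wait(T8) -> count=0 queue=[] holders={T1,T5,T6,T8}
Step 9: wait(T4) -> count=0 queue=[T4] holders={T1,T5,T6,T8}
Step 10: wait(T3) -> count=0 queue=[T4,T3] holders={T1,T5,T6,T8}
Step 11: signal(T5) -> count=0 queue=[T3] holders={T1,T4,T6,T8}
Step 12: signal(T6) -> count=0 queue=[] holders={T1,T3,T4,T8}
Step 13: signal(T8) -> count=1 queue=[] holders={T1,T3,T4}
Step 14: signal(T1) -> count=2 queue=[] holders={T3,T4}
Step 15: signal(T4) -> count=3 queue=[] holders={T3}
Step 16: wait(T8) -> count=2 queue=[] holders={T3,T8}
Final holders: T3,T8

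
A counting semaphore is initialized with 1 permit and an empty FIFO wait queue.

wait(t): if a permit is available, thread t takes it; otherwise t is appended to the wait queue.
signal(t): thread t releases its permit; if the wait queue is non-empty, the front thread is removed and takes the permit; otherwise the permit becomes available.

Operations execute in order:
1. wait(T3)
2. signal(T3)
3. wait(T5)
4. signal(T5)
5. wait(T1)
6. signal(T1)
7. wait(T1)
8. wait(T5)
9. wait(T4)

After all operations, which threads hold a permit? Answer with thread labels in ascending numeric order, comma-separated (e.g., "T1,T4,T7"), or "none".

Step 1: wait(T3) -> count=0 queue=[] holders={T3}
Step 2: signal(T3) -> count=1 queue=[] holders={none}
Step 3: wait(T5) -> count=0 queue=[] holders={T5}
Step 4: signal(T5) -> count=1 queue=[] holders={none}
Step 5: wait(T1) -> count=0 queue=[] holders={T1}
Step 6: signal(T1) -> count=1 queue=[] holders={none}
Step 7: wait(T1) -> count=0 queue=[] holders={T1}
Step 8: wait(T5) -> count=0 queue=[T5] holders={T1}
Step 9: wait(T4) -> count=0 queue=[T5,T4] holders={T1}
Final holders: T1

Answer: T1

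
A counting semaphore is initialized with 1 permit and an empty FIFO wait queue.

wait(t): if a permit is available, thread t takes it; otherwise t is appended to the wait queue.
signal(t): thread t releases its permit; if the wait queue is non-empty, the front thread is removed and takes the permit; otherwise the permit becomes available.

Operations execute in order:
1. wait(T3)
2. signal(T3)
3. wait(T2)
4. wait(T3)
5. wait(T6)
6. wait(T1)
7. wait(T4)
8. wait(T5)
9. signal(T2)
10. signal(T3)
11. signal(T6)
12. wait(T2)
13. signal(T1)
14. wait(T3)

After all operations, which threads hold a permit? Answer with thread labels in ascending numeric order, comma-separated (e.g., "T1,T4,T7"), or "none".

Answer: T4

Derivation:
Step 1: wait(T3) -> count=0 queue=[] holders={T3}
Step 2: signal(T3) -> count=1 queue=[] holders={none}
Step 3: wait(T2) -> count=0 queue=[] holders={T2}
Step 4: wait(T3) -> count=0 queue=[T3] holders={T2}
Step 5: wait(T6) -> count=0 queue=[T3,T6] holders={T2}
Step 6: wait(T1) -> count=0 queue=[T3,T6,T1] holders={T2}
Step 7: wait(T4) -> count=0 queue=[T3,T6,T1,T4] holders={T2}
Step 8: wait(T5) -> count=0 queue=[T3,T6,T1,T4,T5] holders={T2}
Step 9: signal(T2) -> count=0 queue=[T6,T1,T4,T5] holders={T3}
Step 10: signal(T3) -> count=0 queue=[T1,T4,T5] holders={T6}
Step 11: signal(T6) -> count=0 queue=[T4,T5] holders={T1}
Step 12: wait(T2) -> count=0 queue=[T4,T5,T2] holders={T1}
Step 13: signal(T1) -> count=0 queue=[T5,T2] holders={T4}
Step 14: wait(T3) -> count=0 queue=[T5,T2,T3] holders={T4}
Final holders: T4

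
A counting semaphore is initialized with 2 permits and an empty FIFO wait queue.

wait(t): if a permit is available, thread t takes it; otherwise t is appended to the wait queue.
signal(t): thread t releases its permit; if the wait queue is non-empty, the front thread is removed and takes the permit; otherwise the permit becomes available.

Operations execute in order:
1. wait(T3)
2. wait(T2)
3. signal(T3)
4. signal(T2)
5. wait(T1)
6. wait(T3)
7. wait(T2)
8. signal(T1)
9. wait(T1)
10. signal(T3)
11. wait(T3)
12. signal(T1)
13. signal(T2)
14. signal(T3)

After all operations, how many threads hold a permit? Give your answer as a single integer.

Step 1: wait(T3) -> count=1 queue=[] holders={T3}
Step 2: wait(T2) -> count=0 queue=[] holders={T2,T3}
Step 3: signal(T3) -> count=1 queue=[] holders={T2}
Step 4: signal(T2) -> count=2 queue=[] holders={none}
Step 5: wait(T1) -> count=1 queue=[] holders={T1}
Step 6: wait(T3) -> count=0 queue=[] holders={T1,T3}
Step 7: wait(T2) -> count=0 queue=[T2] holders={T1,T3}
Step 8: signal(T1) -> count=0 queue=[] holders={T2,T3}
Step 9: wait(T1) -> count=0 queue=[T1] holders={T2,T3}
Step 10: signal(T3) -> count=0 queue=[] holders={T1,T2}
Step 11: wait(T3) -> count=0 queue=[T3] holders={T1,T2}
Step 12: signal(T1) -> count=0 queue=[] holders={T2,T3}
Step 13: signal(T2) -> count=1 queue=[] holders={T3}
Step 14: signal(T3) -> count=2 queue=[] holders={none}
Final holders: {none} -> 0 thread(s)

Answer: 0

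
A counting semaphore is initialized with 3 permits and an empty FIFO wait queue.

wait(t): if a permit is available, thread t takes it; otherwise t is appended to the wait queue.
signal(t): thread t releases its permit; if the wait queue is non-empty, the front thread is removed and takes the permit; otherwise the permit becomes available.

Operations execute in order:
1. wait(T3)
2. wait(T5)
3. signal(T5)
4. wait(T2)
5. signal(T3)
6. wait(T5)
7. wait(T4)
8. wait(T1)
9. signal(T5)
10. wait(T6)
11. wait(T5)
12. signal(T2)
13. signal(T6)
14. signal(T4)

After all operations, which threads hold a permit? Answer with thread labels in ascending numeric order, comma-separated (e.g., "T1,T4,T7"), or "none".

Step 1: wait(T3) -> count=2 queue=[] holders={T3}
Step 2: wait(T5) -> count=1 queue=[] holders={T3,T5}
Step 3: signal(T5) -> count=2 queue=[] holders={T3}
Step 4: wait(T2) -> count=1 queue=[] holders={T2,T3}
Step 5: signal(T3) -> count=2 queue=[] holders={T2}
Step 6: wait(T5) -> count=1 queue=[] holders={T2,T5}
Step 7: wait(T4) -> count=0 queue=[] holders={T2,T4,T5}
Step 8: wait(T1) -> count=0 queue=[T1] holders={T2,T4,T5}
Step 9: signal(T5) -> count=0 queue=[] holders={T1,T2,T4}
Step 10: wait(T6) -> count=0 queue=[T6] holders={T1,T2,T4}
Step 11: wait(T5) -> count=0 queue=[T6,T5] holders={T1,T2,T4}
Step 12: signal(T2) -> count=0 queue=[T5] holders={T1,T4,T6}
Step 13: signal(T6) -> count=0 queue=[] holders={T1,T4,T5}
Step 14: signal(T4) -> count=1 queue=[] holders={T1,T5}
Final holders: T1,T5

Answer: T1,T5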